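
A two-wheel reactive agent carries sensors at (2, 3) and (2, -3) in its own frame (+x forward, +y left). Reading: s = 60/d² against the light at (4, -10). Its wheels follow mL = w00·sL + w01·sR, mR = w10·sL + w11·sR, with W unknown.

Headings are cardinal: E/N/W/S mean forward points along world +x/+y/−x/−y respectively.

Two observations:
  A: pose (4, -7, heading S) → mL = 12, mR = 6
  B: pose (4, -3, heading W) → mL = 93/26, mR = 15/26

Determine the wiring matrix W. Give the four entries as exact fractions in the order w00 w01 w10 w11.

obs A: pose=(4,-7,S) → sL=6, sR=6, mL=12, mR=6
obs B: pose=(4,-3,W) → sL=3, sR=15/26, mL=93/26, mR=15/26
sensor matrix S = [[6, 6], [3, 15/26]]; det S = -189/13
solve [mL_A; mL_B] = S·[w00; w01] and [mR_A; mR_B] = S·[w10; w11]:
  w00 = 1, w01 = 1, w10 = 0, w11 = 1

1 1 0 1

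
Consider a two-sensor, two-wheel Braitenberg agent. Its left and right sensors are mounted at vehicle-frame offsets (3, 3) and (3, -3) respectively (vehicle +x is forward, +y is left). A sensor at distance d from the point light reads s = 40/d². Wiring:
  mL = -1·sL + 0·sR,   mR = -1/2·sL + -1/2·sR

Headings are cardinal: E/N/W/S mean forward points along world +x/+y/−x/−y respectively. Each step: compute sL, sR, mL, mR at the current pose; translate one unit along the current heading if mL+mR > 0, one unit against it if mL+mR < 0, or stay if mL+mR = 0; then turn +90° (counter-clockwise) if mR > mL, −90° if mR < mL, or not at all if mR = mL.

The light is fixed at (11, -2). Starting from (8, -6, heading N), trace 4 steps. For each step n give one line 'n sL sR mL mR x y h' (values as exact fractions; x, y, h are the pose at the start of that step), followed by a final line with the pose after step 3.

n=0: pose=(8,-6,N); sL=40/37, sR=40; mL=-40/37, mR=-760/37; mL+mR=-800/37 → advance -1; mR−mL=-720/37 → turn -1·90°
n=1: pose=(8,-7,E); sL=10, sR=5/8; mL=-10, mR=-85/16; mL+mR=-245/16 → advance -1; mR−mL=75/16 → turn +1·90°
n=2: pose=(7,-7,N); sL=40/53, sR=8; mL=-40/53, mR=-232/53; mL+mR=-272/53 → advance -1; mR−mL=-192/53 → turn -1·90°
n=3: pose=(7,-8,E); sL=4, sR=20/41; mL=-4, mR=-92/41; mL+mR=-256/41 → advance -1; mR−mL=72/41 → turn +1·90°

0 40/37 40 -40/37 -760/37 8 -6 N
1 10 5/8 -10 -85/16 8 -7 E
2 40/53 8 -40/53 -232/53 7 -7 N
3 4 20/41 -4 -92/41 7 -8 E
final 6 -8 N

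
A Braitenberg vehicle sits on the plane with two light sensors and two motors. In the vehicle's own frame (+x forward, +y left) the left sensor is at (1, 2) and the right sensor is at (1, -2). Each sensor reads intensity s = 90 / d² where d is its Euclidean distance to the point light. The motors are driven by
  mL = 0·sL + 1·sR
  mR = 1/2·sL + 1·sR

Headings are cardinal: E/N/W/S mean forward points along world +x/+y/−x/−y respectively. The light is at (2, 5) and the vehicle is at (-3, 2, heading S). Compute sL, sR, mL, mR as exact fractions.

left sensor world pos  = (-1, 1); dL² = 25
right sensor world pos = (-5, 1); dR² = 65
sL = 90/25 = 18/5
sR = 90/65 = 18/13
mL = 0·sL + 1·sR = 18/13
mR = 1/2·sL + 1·sR = 207/65

18/5 18/13 18/13 207/65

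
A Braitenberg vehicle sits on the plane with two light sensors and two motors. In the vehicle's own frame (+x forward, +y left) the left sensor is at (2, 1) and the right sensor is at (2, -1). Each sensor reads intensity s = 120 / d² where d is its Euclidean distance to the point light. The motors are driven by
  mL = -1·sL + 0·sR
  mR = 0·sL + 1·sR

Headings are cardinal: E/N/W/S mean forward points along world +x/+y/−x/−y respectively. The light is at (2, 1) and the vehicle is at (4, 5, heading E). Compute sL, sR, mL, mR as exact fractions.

left sensor world pos  = (6, 6); dL² = 41
right sensor world pos = (6, 4); dR² = 25
sL = 120/41 = 120/41
sR = 120/25 = 24/5
mL = -1·sL + 0·sR = -120/41
mR = 0·sL + 1·sR = 24/5

120/41 24/5 -120/41 24/5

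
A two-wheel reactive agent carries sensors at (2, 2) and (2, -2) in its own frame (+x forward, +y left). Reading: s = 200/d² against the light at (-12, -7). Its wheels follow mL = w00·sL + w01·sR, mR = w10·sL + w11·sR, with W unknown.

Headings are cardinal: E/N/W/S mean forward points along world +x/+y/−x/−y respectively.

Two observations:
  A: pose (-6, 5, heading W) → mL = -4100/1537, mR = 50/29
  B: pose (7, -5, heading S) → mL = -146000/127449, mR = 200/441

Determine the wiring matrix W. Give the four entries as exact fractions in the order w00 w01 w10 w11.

obs A: pose=(-6,5,W) → sL=50/29, sR=50/53, mL=-4100/1537, mR=50/29
obs B: pose=(7,-5,S) → sL=200/441, sR=200/289, mL=-146000/127449, mR=200/441
sensor matrix S = [[50/29, 50/53], [200/441, 200/289]]; det S = 149920000/195889113
solve [mL_A; mL_B] = S·[w00; w01] and [mR_A; mR_B] = S·[w10; w11]:
  w00 = -1, w01 = -1, w10 = 1, w11 = 0

-1 -1 1 0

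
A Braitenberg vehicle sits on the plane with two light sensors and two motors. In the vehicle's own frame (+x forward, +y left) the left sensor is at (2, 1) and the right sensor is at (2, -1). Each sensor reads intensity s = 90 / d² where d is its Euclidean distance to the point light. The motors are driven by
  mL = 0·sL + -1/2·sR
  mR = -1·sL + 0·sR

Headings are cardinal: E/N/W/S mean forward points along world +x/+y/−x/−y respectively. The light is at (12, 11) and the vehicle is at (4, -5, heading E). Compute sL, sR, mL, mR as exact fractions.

left sensor world pos  = (6, -4); dL² = 261
right sensor world pos = (6, -6); dR² = 325
sL = 90/261 = 10/29
sR = 90/325 = 18/65
mL = 0·sL + -1/2·sR = -9/65
mR = -1·sL + 0·sR = -10/29

10/29 18/65 -9/65 -10/29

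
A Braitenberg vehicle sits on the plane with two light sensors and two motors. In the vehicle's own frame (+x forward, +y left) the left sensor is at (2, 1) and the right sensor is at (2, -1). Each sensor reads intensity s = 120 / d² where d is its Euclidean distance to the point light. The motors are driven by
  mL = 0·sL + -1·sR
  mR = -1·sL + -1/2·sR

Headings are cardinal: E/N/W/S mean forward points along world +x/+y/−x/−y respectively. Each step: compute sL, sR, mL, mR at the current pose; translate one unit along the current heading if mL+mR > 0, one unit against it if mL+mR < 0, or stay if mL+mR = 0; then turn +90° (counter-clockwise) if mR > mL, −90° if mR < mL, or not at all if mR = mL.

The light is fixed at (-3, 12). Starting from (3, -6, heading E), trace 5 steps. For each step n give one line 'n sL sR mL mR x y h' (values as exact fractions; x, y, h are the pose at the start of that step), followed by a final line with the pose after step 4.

0 120/353 24/85 -24/85 -14436/30005 3 -6 E
1 30/109 15/52 -15/52 -4755/11336 2 -6 S
2 40/111 24/53 -24/53 -3452/5883 2 -5 W
3 12/25 60/137 -60/137 -2394/3425 3 -5 N
4 120/353 24/85 -24/85 -14436/30005 3 -6 E
final 2 -6 S

n=0: pose=(3,-6,E); sL=120/353, sR=24/85; mL=-24/85, mR=-14436/30005; mL+mR=-22908/30005 → advance -1; mR−mL=-5964/30005 → turn -1·90°
n=1: pose=(2,-6,S); sL=30/109, sR=15/52; mL=-15/52, mR=-4755/11336; mL+mR=-8025/11336 → advance -1; mR−mL=-1485/11336 → turn -1·90°
n=2: pose=(2,-5,W); sL=40/111, sR=24/53; mL=-24/53, mR=-3452/5883; mL+mR=-6116/5883 → advance -1; mR−mL=-788/5883 → turn -1·90°
n=3: pose=(3,-5,N); sL=12/25, sR=60/137; mL=-60/137, mR=-2394/3425; mL+mR=-3894/3425 → advance -1; mR−mL=-894/3425 → turn -1·90°
n=4: pose=(3,-6,E); sL=120/353, sR=24/85; mL=-24/85, mR=-14436/30005; mL+mR=-22908/30005 → advance -1; mR−mL=-5964/30005 → turn -1·90°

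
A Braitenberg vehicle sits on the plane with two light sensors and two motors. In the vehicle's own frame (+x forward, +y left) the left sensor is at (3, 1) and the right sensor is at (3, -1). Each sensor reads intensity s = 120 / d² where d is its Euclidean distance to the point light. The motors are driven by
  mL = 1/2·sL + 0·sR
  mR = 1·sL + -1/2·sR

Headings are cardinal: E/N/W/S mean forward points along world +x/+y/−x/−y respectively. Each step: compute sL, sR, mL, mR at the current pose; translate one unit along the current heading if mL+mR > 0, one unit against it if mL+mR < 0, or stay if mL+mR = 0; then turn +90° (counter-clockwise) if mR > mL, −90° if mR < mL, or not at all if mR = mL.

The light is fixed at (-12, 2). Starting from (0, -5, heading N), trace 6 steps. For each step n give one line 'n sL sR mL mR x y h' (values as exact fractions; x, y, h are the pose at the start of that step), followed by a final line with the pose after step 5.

0 120/137 24/37 60/137 2796/5069 0 -5 N
1 12/13 60/53 6/13 246/689 0 -4 W
2 120/109 40/51 60/109 3940/5559 -1 -4 N
3 6/5 3/2 3/5 9/20 -1 -3 W
4 24/17 24/25 12/17 396/425 -2 -3 N
5 60/37 60/29 30/37 630/1073 -2 -2 W
final -3 -2 N

n=0: pose=(0,-5,N); sL=120/137, sR=24/37; mL=60/137, mR=2796/5069; mL+mR=5016/5069 → advance +1; mR−mL=576/5069 → turn +1·90°
n=1: pose=(0,-4,W); sL=12/13, sR=60/53; mL=6/13, mR=246/689; mL+mR=564/689 → advance +1; mR−mL=-72/689 → turn -1·90°
n=2: pose=(-1,-4,N); sL=120/109, sR=40/51; mL=60/109, mR=3940/5559; mL+mR=7000/5559 → advance +1; mR−mL=880/5559 → turn +1·90°
n=3: pose=(-1,-3,W); sL=6/5, sR=3/2; mL=3/5, mR=9/20; mL+mR=21/20 → advance +1; mR−mL=-3/20 → turn -1·90°
n=4: pose=(-2,-3,N); sL=24/17, sR=24/25; mL=12/17, mR=396/425; mL+mR=696/425 → advance +1; mR−mL=96/425 → turn +1·90°
n=5: pose=(-2,-2,W); sL=60/37, sR=60/29; mL=30/37, mR=630/1073; mL+mR=1500/1073 → advance +1; mR−mL=-240/1073 → turn -1·90°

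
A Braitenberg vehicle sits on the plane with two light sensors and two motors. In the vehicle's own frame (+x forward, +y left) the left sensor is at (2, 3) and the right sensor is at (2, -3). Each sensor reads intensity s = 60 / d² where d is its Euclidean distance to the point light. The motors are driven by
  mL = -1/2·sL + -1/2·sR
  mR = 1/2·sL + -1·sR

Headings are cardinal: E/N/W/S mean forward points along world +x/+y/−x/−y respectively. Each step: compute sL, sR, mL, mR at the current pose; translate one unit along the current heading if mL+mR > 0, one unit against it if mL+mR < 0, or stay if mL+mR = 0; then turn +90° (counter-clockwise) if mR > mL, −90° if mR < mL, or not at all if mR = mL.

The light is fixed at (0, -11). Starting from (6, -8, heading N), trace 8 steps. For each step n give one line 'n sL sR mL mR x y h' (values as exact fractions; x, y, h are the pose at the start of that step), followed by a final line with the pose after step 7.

n=0: pose=(6,-8,N); sL=30/17, sR=30/53; mL=-1050/901, mR=285/901; mL+mR=-45/53 → advance -1; mR−mL=1335/901 → turn +1·90°
n=1: pose=(6,-9,W); sL=60/17, sR=60/41; mL=-1740/697, mR=210/697; mL+mR=-90/41 → advance -1; mR−mL=1950/697 → turn +1·90°
n=2: pose=(7,-9,S); sL=3/5, sR=15/4; mL=-87/40, mR=-69/20; mL+mR=-45/8 → advance -1; mR−mL=-51/40 → turn -1·90°
n=3: pose=(7,-8,W); sL=12/5, sR=60/61; mL=-516/305, mR=66/305; mL+mR=-90/61 → advance -1; mR−mL=582/305 → turn +1·90°
n=4: pose=(8,-8,S); sL=30/61, sR=30/13; mL=-1110/793, mR=-1635/793; mL+mR=-45/13 → advance -1; mR−mL=-525/793 → turn -1·90°
n=5: pose=(8,-7,W); sL=60/37, sR=12/17; mL=-732/629, mR=66/629; mL+mR=-18/17 → advance -1; mR−mL=798/629 → turn +1·90°
n=6: pose=(9,-7,S); sL=15/37, sR=3/2; mL=-141/148, mR=-48/37; mL+mR=-9/4 → advance -1; mR−mL=-51/148 → turn -1·90°
n=7: pose=(9,-6,W); sL=60/53, sR=60/113; mL=-4980/5989, mR=210/5989; mL+mR=-90/113 → advance -1; mR−mL=5190/5989 → turn +1·90°

0 30/17 30/53 -1050/901 285/901 6 -8 N
1 60/17 60/41 -1740/697 210/697 6 -9 W
2 3/5 15/4 -87/40 -69/20 7 -9 S
3 12/5 60/61 -516/305 66/305 7 -8 W
4 30/61 30/13 -1110/793 -1635/793 8 -8 S
5 60/37 12/17 -732/629 66/629 8 -7 W
6 15/37 3/2 -141/148 -48/37 9 -7 S
7 60/53 60/113 -4980/5989 210/5989 9 -6 W
final 10 -6 S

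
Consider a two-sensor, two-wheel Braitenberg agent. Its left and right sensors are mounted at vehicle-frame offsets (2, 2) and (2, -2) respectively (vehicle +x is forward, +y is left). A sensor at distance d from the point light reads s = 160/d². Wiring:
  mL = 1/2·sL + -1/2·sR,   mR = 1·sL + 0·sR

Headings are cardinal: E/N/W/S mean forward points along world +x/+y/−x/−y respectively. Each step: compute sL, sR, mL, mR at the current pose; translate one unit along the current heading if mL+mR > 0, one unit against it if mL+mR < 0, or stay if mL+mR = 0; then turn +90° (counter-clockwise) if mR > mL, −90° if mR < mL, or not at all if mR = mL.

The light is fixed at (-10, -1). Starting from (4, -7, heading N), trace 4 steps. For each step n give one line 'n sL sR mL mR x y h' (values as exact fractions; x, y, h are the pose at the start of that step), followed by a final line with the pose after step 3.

n=0: pose=(4,-7,N); sL=1, sR=10/17; mL=7/34, mR=1; mL+mR=41/34 → advance +1; mR−mL=27/34 → turn +1·90°
n=1: pose=(4,-6,W); sL=160/193, sR=160/153; mL=-3200/29529, mR=160/193; mL+mR=21280/29529 → advance +1; mR−mL=27680/29529 → turn +1·90°
n=2: pose=(3,-6,S); sL=80/137, sR=16/17; mL=-416/2329, mR=80/137; mL+mR=944/2329 → advance +1; mR−mL=1776/2329 → turn +1·90°
n=3: pose=(3,-7,E); sL=160/241, sR=160/289; mL=3840/69649, mR=160/241; mL+mR=50080/69649 → advance +1; mR−mL=42400/69649 → turn +1·90°

0 1 10/17 7/34 1 4 -7 N
1 160/193 160/153 -3200/29529 160/193 4 -6 W
2 80/137 16/17 -416/2329 80/137 3 -6 S
3 160/241 160/289 3840/69649 160/241 3 -7 E
final 4 -7 N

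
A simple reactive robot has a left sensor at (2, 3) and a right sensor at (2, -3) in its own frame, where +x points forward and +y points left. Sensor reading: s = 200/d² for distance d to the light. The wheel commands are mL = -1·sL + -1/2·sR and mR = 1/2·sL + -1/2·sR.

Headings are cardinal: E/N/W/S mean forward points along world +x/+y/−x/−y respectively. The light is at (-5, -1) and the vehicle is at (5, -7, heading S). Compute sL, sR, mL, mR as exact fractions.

200/233 200/113 -45900/26329 -12000/26329

left sensor world pos  = (8, -9); dL² = 233
right sensor world pos = (2, -9); dR² = 113
sL = 200/233 = 200/233
sR = 200/113 = 200/113
mL = -1·sL + -1/2·sR = -45900/26329
mR = 1/2·sL + -1/2·sR = -12000/26329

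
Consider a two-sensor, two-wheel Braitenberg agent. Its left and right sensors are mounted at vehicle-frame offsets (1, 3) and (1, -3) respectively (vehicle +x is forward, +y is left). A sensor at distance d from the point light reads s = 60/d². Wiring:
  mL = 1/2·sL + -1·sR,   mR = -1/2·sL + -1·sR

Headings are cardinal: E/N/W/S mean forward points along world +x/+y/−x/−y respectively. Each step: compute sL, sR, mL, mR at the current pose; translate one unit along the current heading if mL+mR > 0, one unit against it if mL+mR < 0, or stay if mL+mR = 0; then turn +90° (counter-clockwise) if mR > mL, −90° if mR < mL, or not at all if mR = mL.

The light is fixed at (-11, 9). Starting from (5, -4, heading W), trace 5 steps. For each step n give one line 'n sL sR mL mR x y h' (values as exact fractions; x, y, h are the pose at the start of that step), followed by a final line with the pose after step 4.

n=0: pose=(5,-4,W); sL=60/481, sR=12/65; mL=-294/2405, mR=-594/2405; mL+mR=-24/65 → advance -1; mR−mL=-60/481 → turn -1·90°
n=1: pose=(6,-4,N); sL=3/17, sR=15/136; mL=-3/136, mR=-27/136; mL+mR=-15/68 → advance -1; mR−mL=-3/17 → turn -1·90°
n=2: pose=(6,-5,E); sL=12/89, sR=60/613; mL=-1662/54557, mR=-9018/54557; mL+mR=-120/613 → advance -1; mR−mL=-12/89 → turn -1·90°
n=3: pose=(5,-5,S); sL=30/293, sR=30/197; mL=-5835/57721, mR=-11745/57721; mL+mR=-60/197 → advance -1; mR−mL=-30/293 → turn -1·90°
n=4: pose=(5,-4,W); sL=60/481, sR=12/65; mL=-294/2405, mR=-594/2405; mL+mR=-24/65 → advance -1; mR−mL=-60/481 → turn -1·90°

0 60/481 12/65 -294/2405 -594/2405 5 -4 W
1 3/17 15/136 -3/136 -27/136 6 -4 N
2 12/89 60/613 -1662/54557 -9018/54557 6 -5 E
3 30/293 30/197 -5835/57721 -11745/57721 5 -5 S
4 60/481 12/65 -294/2405 -594/2405 5 -4 W
final 6 -4 N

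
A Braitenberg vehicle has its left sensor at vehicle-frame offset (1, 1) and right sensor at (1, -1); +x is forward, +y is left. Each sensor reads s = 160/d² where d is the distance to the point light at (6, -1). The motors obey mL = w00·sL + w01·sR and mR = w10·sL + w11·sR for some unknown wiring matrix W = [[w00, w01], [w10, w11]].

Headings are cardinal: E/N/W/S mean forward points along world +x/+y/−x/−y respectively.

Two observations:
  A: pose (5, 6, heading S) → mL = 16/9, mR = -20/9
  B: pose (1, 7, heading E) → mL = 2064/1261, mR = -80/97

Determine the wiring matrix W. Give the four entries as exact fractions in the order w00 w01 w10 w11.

-1/2 1 -1/2 0

obs A: pose=(5,6,S) → sL=40/9, sR=4, mL=16/9, mR=-20/9
obs B: pose=(1,7,E) → sL=160/97, sR=32/13, mL=2064/1261, mR=-80/97
sensor matrix S = [[40/9, 4], [160/97, 32/13]]; det S = 49280/11349
solve [mL_A; mL_B] = S·[w00; w01] and [mR_A; mR_B] = S·[w10; w11]:
  w00 = -1/2, w01 = 1, w10 = -1/2, w11 = 0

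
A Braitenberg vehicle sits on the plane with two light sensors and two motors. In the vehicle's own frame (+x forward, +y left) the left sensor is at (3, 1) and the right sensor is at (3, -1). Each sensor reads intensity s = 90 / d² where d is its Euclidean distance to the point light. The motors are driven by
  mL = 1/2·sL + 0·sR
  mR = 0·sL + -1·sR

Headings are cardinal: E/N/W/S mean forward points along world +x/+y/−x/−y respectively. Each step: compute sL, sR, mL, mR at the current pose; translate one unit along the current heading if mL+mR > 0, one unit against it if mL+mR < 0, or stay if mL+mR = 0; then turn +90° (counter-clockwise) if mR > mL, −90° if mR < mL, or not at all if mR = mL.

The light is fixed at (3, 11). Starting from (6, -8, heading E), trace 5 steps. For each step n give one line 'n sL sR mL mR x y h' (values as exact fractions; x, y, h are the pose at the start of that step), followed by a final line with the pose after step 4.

n=0: pose=(6,-8,E); sL=1/4, sR=45/218; mL=1/8, mR=-45/218; mL+mR=-71/872 → advance -1; mR−mL=-289/872 → turn -1·90°
n=1: pose=(5,-8,S); sL=90/493, sR=18/97; mL=45/493, mR=-18/97; mL+mR=-4509/47821 → advance -1; mR−mL=-13239/47821 → turn -1·90°
n=2: pose=(5,-7,W); sL=45/181, sR=9/29; mL=45/362, mR=-9/29; mL+mR=-1953/10498 → advance -1; mR−mL=-4563/10498 → turn -1·90°
n=3: pose=(6,-7,N); sL=90/229, sR=90/241; mL=45/229, mR=-90/241; mL+mR=-9765/55189 → advance -1; mR−mL=-31455/55189 → turn -1·90°
n=4: pose=(6,-8,E); sL=1/4, sR=45/218; mL=1/8, mR=-45/218; mL+mR=-71/872 → advance -1; mR−mL=-289/872 → turn -1·90°

0 1/4 45/218 1/8 -45/218 6 -8 E
1 90/493 18/97 45/493 -18/97 5 -8 S
2 45/181 9/29 45/362 -9/29 5 -7 W
3 90/229 90/241 45/229 -90/241 6 -7 N
4 1/4 45/218 1/8 -45/218 6 -8 E
final 5 -8 S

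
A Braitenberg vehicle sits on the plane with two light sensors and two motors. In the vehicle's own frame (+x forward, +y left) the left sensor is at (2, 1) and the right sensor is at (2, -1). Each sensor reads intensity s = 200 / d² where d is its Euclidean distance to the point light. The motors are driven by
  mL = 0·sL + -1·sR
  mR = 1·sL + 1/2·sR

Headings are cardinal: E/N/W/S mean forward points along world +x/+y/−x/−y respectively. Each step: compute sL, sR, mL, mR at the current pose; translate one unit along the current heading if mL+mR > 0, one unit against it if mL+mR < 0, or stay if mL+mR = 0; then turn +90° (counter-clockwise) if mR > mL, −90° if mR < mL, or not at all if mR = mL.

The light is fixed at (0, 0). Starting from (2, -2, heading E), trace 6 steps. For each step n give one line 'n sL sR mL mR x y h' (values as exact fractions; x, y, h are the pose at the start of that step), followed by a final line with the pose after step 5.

0 200/17 8 -8 268/17 2 -2 E
1 50 25/2 -25/2 225/4 3 -2 N
2 40 200 -200 140 3 -1 W
3 100/17 100/9 -100/9 1750/153 4 -1 S
4 200/37 40/9 -40/9 2540/333 4 -2 E
5 25/2 50/9 -50/9 275/18 5 -2 N
final 5 -1 W

n=0: pose=(2,-2,E); sL=200/17, sR=8; mL=-8, mR=268/17; mL+mR=132/17 → advance +1; mR−mL=404/17 → turn +1·90°
n=1: pose=(3,-2,N); sL=50, sR=25/2; mL=-25/2, mR=225/4; mL+mR=175/4 → advance +1; mR−mL=275/4 → turn +1·90°
n=2: pose=(3,-1,W); sL=40, sR=200; mL=-200, mR=140; mL+mR=-60 → advance -1; mR−mL=340 → turn +1·90°
n=3: pose=(4,-1,S); sL=100/17, sR=100/9; mL=-100/9, mR=1750/153; mL+mR=50/153 → advance +1; mR−mL=1150/51 → turn +1·90°
n=4: pose=(4,-2,E); sL=200/37, sR=40/9; mL=-40/9, mR=2540/333; mL+mR=1060/333 → advance +1; mR−mL=1340/111 → turn +1·90°
n=5: pose=(5,-2,N); sL=25/2, sR=50/9; mL=-50/9, mR=275/18; mL+mR=175/18 → advance +1; mR−mL=125/6 → turn +1·90°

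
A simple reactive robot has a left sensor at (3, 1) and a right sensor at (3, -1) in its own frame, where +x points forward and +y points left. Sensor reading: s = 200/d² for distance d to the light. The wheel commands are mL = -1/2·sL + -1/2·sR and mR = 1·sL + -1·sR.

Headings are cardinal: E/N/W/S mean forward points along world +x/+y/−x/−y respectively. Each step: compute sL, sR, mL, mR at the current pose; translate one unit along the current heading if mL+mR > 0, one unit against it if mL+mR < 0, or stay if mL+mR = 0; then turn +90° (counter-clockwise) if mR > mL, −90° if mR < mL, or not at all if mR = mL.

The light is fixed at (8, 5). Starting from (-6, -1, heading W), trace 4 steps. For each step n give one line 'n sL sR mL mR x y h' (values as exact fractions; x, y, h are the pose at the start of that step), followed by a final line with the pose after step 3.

n=0: pose=(-6,-1,W); sL=100/169, sR=100/157; mL=-16300/26533, mR=-1200/26533; mL+mR=-17500/26533 → advance -1; mR−mL=15100/26533 → turn +1·90°
n=1: pose=(-5,-1,S); sL=8/9, sR=200/277; mL=-2008/2493, mR=416/2493; mL+mR=-1592/2493 → advance -1; mR−mL=808/831 → turn +1·90°
n=2: pose=(-5,0,E); sL=50/29, sR=25/17; mL=-1575/986, mR=125/493; mL+mR=-1325/986 → advance -1; mR−mL=1825/986 → turn +1·90°
n=3: pose=(-6,0,N); sL=200/229, sR=200/173; mL=-40200/39617, mR=-11200/39617; mL+mR=-51400/39617 → advance -1; mR−mL=29000/39617 → turn +1·90°

0 100/169 100/157 -16300/26533 -1200/26533 -6 -1 W
1 8/9 200/277 -2008/2493 416/2493 -5 -1 S
2 50/29 25/17 -1575/986 125/493 -5 0 E
3 200/229 200/173 -40200/39617 -11200/39617 -6 0 N
final -6 -1 W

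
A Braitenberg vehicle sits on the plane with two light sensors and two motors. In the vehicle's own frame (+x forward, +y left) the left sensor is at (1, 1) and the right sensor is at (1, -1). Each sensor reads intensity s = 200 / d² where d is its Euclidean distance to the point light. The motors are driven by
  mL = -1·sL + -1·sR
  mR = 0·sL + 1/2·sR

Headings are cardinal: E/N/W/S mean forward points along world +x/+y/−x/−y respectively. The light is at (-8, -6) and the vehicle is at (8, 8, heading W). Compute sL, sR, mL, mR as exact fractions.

100/197 4/9 -1688/1773 2/9

left sensor world pos  = (7, 7); dL² = 394
right sensor world pos = (7, 9); dR² = 450
sL = 200/394 = 100/197
sR = 200/450 = 4/9
mL = -1·sL + -1·sR = -1688/1773
mR = 0·sL + 1/2·sR = 2/9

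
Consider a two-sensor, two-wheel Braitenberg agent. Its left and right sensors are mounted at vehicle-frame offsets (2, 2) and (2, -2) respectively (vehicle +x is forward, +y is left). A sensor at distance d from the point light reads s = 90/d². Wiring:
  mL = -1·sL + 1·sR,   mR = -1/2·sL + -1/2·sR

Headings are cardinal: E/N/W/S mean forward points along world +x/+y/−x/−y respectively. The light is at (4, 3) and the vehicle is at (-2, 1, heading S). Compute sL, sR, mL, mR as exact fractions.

left sensor world pos  = (0, -1); dL² = 32
right sensor world pos = (-4, -1); dR² = 80
sL = 90/32 = 45/16
sR = 90/80 = 9/8
mL = -1·sL + 1·sR = -27/16
mR = -1/2·sL + -1/2·sR = -63/32

45/16 9/8 -27/16 -63/32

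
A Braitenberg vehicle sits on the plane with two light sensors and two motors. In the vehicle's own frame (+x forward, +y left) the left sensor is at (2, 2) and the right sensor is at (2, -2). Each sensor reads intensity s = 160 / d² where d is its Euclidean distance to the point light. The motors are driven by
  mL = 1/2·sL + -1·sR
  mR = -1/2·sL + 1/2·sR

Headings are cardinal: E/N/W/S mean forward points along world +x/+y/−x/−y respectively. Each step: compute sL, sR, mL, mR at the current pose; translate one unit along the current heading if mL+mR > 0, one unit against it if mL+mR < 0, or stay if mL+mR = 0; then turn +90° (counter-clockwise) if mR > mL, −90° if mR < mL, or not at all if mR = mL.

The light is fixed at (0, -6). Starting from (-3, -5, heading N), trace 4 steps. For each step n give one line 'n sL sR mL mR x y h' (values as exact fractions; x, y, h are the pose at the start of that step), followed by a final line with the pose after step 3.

0 80/17 16 -232/17 96/17 -3 -5 N
1 160/29 160/29 -80/29 0 -3 -6 W
2 40 8 12 -16 -2 -6 S
3 160/17 32/5 -144/85 -128/85 -2 -5 W
final -1 -5 S

n=0: pose=(-3,-5,N); sL=80/17, sR=16; mL=-232/17, mR=96/17; mL+mR=-8 → advance -1; mR−mL=328/17 → turn +1·90°
n=1: pose=(-3,-6,W); sL=160/29, sR=160/29; mL=-80/29, mR=0; mL+mR=-80/29 → advance -1; mR−mL=80/29 → turn +1·90°
n=2: pose=(-2,-6,S); sL=40, sR=8; mL=12, mR=-16; mL+mR=-4 → advance -1; mR−mL=-28 → turn -1·90°
n=3: pose=(-2,-5,W); sL=160/17, sR=32/5; mL=-144/85, mR=-128/85; mL+mR=-16/5 → advance -1; mR−mL=16/85 → turn +1·90°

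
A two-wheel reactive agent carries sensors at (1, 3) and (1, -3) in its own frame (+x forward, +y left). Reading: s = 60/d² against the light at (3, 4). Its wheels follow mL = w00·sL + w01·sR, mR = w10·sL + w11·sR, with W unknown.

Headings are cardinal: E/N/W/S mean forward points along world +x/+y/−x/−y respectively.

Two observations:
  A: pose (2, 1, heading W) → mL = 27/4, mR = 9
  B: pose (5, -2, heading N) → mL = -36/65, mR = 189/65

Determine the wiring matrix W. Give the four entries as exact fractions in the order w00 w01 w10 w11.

-1/2 1/2 1 1/2

obs A: pose=(2,1,W) → sL=3/2, sR=15, mL=27/4, mR=9
obs B: pose=(5,-2,N) → sL=30/13, sR=6/5, mL=-36/65, mR=189/65
sensor matrix S = [[3/2, 15], [30/13, 6/5]]; det S = -2133/65
solve [mL_A; mL_B] = S·[w00; w01] and [mR_A; mR_B] = S·[w10; w11]:
  w00 = -1/2, w01 = 1/2, w10 = 1, w11 = 1/2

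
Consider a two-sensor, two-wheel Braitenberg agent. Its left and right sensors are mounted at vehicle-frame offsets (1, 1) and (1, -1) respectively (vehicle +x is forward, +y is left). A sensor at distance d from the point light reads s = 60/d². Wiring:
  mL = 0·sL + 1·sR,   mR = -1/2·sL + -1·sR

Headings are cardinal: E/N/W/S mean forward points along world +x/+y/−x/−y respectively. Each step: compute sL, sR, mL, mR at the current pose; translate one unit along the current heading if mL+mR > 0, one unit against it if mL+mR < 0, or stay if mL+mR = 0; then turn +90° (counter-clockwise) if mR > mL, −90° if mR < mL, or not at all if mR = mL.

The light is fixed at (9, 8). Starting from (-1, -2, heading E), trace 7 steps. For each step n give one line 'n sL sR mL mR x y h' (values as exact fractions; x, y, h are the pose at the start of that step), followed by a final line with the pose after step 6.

0 10/27 30/101 30/101 -1315/2727 -1 -2 E
1 60/221 12/53 12/53 -4242/11713 -2 -2 S
2 15/61 15/52 15/52 -1305/3172 -2 -1 W
3 12/37 12/29 12/29 -618/1073 -1 -1 N
4 10/27 30/101 30/101 -1315/2727 -1 -2 E
5 60/221 12/53 12/53 -4242/11713 -2 -2 S
6 15/61 15/52 15/52 -1305/3172 -2 -1 W
final -1 -1 N

n=0: pose=(-1,-2,E); sL=10/27, sR=30/101; mL=30/101, mR=-1315/2727; mL+mR=-5/27 → advance -1; mR−mL=-2125/2727 → turn -1·90°
n=1: pose=(-2,-2,S); sL=60/221, sR=12/53; mL=12/53, mR=-4242/11713; mL+mR=-30/221 → advance -1; mR−mL=-6894/11713 → turn -1·90°
n=2: pose=(-2,-1,W); sL=15/61, sR=15/52; mL=15/52, mR=-1305/3172; mL+mR=-15/122 → advance -1; mR−mL=-555/793 → turn -1·90°
n=3: pose=(-1,-1,N); sL=12/37, sR=12/29; mL=12/29, mR=-618/1073; mL+mR=-6/37 → advance -1; mR−mL=-1062/1073 → turn -1·90°
n=4: pose=(-1,-2,E); sL=10/27, sR=30/101; mL=30/101, mR=-1315/2727; mL+mR=-5/27 → advance -1; mR−mL=-2125/2727 → turn -1·90°
n=5: pose=(-2,-2,S); sL=60/221, sR=12/53; mL=12/53, mR=-4242/11713; mL+mR=-30/221 → advance -1; mR−mL=-6894/11713 → turn -1·90°
n=6: pose=(-2,-1,W); sL=15/61, sR=15/52; mL=15/52, mR=-1305/3172; mL+mR=-15/122 → advance -1; mR−mL=-555/793 → turn -1·90°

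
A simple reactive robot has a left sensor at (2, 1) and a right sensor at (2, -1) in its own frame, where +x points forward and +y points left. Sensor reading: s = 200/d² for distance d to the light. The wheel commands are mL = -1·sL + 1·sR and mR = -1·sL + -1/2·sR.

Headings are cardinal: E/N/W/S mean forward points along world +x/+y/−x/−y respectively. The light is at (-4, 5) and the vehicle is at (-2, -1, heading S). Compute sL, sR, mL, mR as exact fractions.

200/73 40/13 320/949 -4060/949

left sensor world pos  = (-1, -3); dL² = 73
right sensor world pos = (-3, -3); dR² = 65
sL = 200/73 = 200/73
sR = 200/65 = 40/13
mL = -1·sL + 1·sR = 320/949
mR = -1·sL + -1/2·sR = -4060/949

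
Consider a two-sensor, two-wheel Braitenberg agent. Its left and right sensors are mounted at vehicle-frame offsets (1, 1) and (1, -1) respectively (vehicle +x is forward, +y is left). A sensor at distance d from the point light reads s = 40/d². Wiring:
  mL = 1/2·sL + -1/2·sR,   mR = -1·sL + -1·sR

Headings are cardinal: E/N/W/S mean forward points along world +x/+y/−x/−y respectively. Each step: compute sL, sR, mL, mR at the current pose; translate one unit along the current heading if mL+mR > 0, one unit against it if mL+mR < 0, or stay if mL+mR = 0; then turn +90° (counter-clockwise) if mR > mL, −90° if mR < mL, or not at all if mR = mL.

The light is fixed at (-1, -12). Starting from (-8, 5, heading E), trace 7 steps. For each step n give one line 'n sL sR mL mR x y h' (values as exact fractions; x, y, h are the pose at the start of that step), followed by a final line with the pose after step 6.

n=0: pose=(-8,5,E); sL=1/9, sR=10/73; mL=-17/1314, mR=-163/657; mL+mR=-343/1314 → advance -1; mR−mL=-103/438 → turn -1·90°
n=1: pose=(-9,5,S); sL=8/61, sR=40/337; mL=128/20557, mR=-5136/20557; mL+mR=-5008/20557 → advance -1; mR−mL=-5264/20557 → turn -1·90°
n=2: pose=(-9,6,W); sL=4/37, sR=20/221; mL=72/8177, mR=-1624/8177; mL+mR=-1552/8177 → advance -1; mR−mL=-1696/8177 → turn -1·90°
n=3: pose=(-8,6,N); sL=8/85, sR=40/397; mL=-112/33745, mR=-6576/33745; mL+mR=-6688/33745 → advance -1; mR−mL=-6464/33745 → turn -1·90°
n=4: pose=(-8,5,E); sL=1/9, sR=10/73; mL=-17/1314, mR=-163/657; mL+mR=-343/1314 → advance -1; mR−mL=-103/438 → turn -1·90°
n=5: pose=(-9,5,S); sL=8/61, sR=40/337; mL=128/20557, mR=-5136/20557; mL+mR=-5008/20557 → advance -1; mR−mL=-5264/20557 → turn -1·90°
n=6: pose=(-9,6,W); sL=4/37, sR=20/221; mL=72/8177, mR=-1624/8177; mL+mR=-1552/8177 → advance -1; mR−mL=-1696/8177 → turn -1·90°

0 1/9 10/73 -17/1314 -163/657 -8 5 E
1 8/61 40/337 128/20557 -5136/20557 -9 5 S
2 4/37 20/221 72/8177 -1624/8177 -9 6 W
3 8/85 40/397 -112/33745 -6576/33745 -8 6 N
4 1/9 10/73 -17/1314 -163/657 -8 5 E
5 8/61 40/337 128/20557 -5136/20557 -9 5 S
6 4/37 20/221 72/8177 -1624/8177 -9 6 W
final -8 6 N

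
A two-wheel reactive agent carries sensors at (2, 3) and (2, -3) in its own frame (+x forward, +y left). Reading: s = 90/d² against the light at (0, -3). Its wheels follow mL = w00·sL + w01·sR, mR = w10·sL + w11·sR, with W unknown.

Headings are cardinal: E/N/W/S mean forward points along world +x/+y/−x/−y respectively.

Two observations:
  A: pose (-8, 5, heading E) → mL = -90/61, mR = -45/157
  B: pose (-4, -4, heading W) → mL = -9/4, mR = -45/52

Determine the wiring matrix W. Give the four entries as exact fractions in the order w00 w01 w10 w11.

0 -1 -1/2 0

obs A: pose=(-8,5,E) → sL=90/157, sR=90/61, mL=-90/61, mR=-45/157
obs B: pose=(-4,-4,W) → sL=45/26, sR=9/4, mL=-9/4, mR=-45/52
sensor matrix S = [[90/157, 90/61], [45/26, 9/4]]; det S = -314685/249002
solve [mL_A; mL_B] = S·[w00; w01] and [mR_A; mR_B] = S·[w10; w11]:
  w00 = 0, w01 = -1, w10 = -1/2, w11 = 0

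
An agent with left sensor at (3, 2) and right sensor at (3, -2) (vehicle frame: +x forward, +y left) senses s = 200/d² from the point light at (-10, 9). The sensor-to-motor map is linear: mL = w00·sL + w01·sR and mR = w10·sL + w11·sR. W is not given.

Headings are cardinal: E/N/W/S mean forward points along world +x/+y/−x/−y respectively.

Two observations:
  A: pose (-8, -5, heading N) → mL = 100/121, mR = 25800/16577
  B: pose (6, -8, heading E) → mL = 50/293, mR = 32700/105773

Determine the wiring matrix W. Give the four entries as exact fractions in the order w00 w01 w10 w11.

1/2 0 1/2 1/2

obs A: pose=(-8,-5,N) → sL=200/121, sR=200/137, mL=100/121, mR=25800/16577
obs B: pose=(6,-8,E) → sL=100/293, sR=100/361, mL=50/293, mR=32700/105773
sensor matrix S = [[200/121, 200/137], [100/293, 100/361]]; det S = -70800000/1753399021
solve [mL_A; mL_B] = S·[w00; w01] and [mR_A; mR_B] = S·[w10; w11]:
  w00 = 1/2, w01 = 0, w10 = 1/2, w11 = 1/2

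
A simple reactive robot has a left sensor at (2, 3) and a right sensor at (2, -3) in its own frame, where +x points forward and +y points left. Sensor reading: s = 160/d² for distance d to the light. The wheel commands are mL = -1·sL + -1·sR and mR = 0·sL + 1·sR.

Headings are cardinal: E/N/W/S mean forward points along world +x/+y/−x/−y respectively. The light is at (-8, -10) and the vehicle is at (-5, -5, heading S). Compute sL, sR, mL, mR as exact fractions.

left sensor world pos  = (-2, -7); dL² = 45
right sensor world pos = (-8, -7); dR² = 9
sL = 160/45 = 32/9
sR = 160/9 = 160/9
mL = -1·sL + -1·sR = -64/3
mR = 0·sL + 1·sR = 160/9

32/9 160/9 -64/3 160/9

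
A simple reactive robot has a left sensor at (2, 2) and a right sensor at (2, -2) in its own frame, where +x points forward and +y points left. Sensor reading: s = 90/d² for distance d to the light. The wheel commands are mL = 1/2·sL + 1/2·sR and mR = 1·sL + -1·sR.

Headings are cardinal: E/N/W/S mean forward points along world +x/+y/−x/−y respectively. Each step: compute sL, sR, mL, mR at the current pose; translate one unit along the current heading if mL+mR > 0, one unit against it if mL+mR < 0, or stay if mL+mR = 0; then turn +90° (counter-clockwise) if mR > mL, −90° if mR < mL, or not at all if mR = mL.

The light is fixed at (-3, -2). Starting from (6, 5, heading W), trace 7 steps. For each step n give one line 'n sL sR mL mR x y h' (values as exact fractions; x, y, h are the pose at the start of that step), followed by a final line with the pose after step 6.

n=0: pose=(6,5,W); sL=45/37, sR=9/13; mL=459/481, mR=252/481; mL+mR=711/481 → advance +1; mR−mL=-207/481 → turn -1·90°
n=1: pose=(5,5,N); sL=10/13, sR=90/181; mL=1490/2353, mR=640/2353; mL+mR=2130/2353 → advance +1; mR−mL=-850/2353 → turn -1·90°
n=2: pose=(5,6,E); sL=9/20, sR=45/68; mL=189/340, mR=-18/85; mL+mR=117/340 → advance +1; mR−mL=-261/340 → turn -1·90°
n=3: pose=(6,6,S); sL=90/157, sR=18/17; mL=2178/2669, mR=-1296/2669; mL+mR=882/2669 → advance +1; mR−mL=-3474/2669 → turn -1·90°
n=4: pose=(6,5,W); sL=45/37, sR=9/13; mL=459/481, mR=252/481; mL+mR=711/481 → advance +1; mR−mL=-207/481 → turn -1·90°
n=5: pose=(5,5,N); sL=10/13, sR=90/181; mL=1490/2353, mR=640/2353; mL+mR=2130/2353 → advance +1; mR−mL=-850/2353 → turn -1·90°
n=6: pose=(5,6,E); sL=9/20, sR=45/68; mL=189/340, mR=-18/85; mL+mR=117/340 → advance +1; mR−mL=-261/340 → turn -1·90°

0 45/37 9/13 459/481 252/481 6 5 W
1 10/13 90/181 1490/2353 640/2353 5 5 N
2 9/20 45/68 189/340 -18/85 5 6 E
3 90/157 18/17 2178/2669 -1296/2669 6 6 S
4 45/37 9/13 459/481 252/481 6 5 W
5 10/13 90/181 1490/2353 640/2353 5 5 N
6 9/20 45/68 189/340 -18/85 5 6 E
final 6 6 S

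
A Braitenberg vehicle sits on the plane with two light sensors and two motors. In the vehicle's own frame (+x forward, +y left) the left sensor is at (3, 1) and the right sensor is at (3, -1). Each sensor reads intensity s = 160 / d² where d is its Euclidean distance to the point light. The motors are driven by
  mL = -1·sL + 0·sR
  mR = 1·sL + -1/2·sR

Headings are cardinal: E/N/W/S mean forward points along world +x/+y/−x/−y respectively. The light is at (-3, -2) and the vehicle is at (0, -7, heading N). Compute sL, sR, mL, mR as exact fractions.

left sensor world pos  = (-1, -4); dL² = 8
right sensor world pos = (1, -4); dR² = 20
sL = 160/8 = 20
sR = 160/20 = 8
mL = -1·sL + 0·sR = -20
mR = 1·sL + -1/2·sR = 16

20 8 -20 16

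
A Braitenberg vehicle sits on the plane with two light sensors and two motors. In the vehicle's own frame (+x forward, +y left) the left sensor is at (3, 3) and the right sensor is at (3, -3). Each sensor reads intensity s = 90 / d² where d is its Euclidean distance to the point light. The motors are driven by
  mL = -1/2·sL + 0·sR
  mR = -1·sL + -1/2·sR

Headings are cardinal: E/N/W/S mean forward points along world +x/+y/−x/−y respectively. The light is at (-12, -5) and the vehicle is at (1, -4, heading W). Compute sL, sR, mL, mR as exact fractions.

left sensor world pos  = (-2, -7); dL² = 104
right sensor world pos = (-2, -1); dR² = 116
sL = 90/104 = 45/52
sR = 90/116 = 45/58
mL = -1/2·sL + 0·sR = -45/104
mR = -1·sL + -1/2·sR = -945/754

45/52 45/58 -45/104 -945/754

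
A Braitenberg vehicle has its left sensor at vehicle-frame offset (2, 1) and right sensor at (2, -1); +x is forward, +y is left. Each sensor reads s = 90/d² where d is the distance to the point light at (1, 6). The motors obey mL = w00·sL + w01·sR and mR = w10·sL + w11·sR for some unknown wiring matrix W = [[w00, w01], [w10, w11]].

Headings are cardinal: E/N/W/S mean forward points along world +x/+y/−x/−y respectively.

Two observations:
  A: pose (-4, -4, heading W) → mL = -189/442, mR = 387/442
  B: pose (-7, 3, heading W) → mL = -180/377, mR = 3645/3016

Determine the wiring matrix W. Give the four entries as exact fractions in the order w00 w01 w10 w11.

1/2 -1 1 1/2

obs A: pose=(-4,-4,W) → sL=9/17, sR=9/13, mL=-189/442, mR=387/442
obs B: pose=(-7,3,W) → sL=45/58, sR=45/52, mL=-180/377, mR=3645/3016
sensor matrix S = [[9/17, 9/13], [45/58, 45/52]]; det S = -2025/25636
solve [mL_A; mL_B] = S·[w00; w01] and [mR_A; mR_B] = S·[w10; w11]:
  w00 = 1/2, w01 = -1, w10 = 1, w11 = 1/2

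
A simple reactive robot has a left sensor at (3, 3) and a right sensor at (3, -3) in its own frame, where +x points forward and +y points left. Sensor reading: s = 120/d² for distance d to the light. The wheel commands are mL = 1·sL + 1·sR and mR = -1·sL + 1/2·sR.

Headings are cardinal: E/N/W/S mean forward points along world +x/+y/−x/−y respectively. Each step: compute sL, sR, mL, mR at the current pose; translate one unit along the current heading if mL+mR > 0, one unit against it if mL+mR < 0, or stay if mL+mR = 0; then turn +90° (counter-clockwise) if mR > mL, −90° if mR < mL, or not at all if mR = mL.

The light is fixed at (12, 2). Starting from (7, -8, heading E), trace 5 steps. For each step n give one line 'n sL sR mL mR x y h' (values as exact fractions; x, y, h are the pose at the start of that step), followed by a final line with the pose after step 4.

0 120/53 120/173 27120/9169 -17580/9169 7 -8 E
1 12/17 60/109 2328/1853 -798/1853 8 -8 S
2 24/49 120/113 8592/5537 228/5537 8 -9 W
3 15/16 30/17 735/272 -15/272 7 -9 N
4 120/53 120/173 27120/9169 -17580/9169 7 -8 E
final 8 -8 S

n=0: pose=(7,-8,E); sL=120/53, sR=120/173; mL=27120/9169, mR=-17580/9169; mL+mR=180/173 → advance +1; mR−mL=-44700/9169 → turn -1·90°
n=1: pose=(8,-8,S); sL=12/17, sR=60/109; mL=2328/1853, mR=-798/1853; mL+mR=90/109 → advance +1; mR−mL=-3126/1853 → turn -1·90°
n=2: pose=(8,-9,W); sL=24/49, sR=120/113; mL=8592/5537, mR=228/5537; mL+mR=180/113 → advance +1; mR−mL=-8364/5537 → turn -1·90°
n=3: pose=(7,-9,N); sL=15/16, sR=30/17; mL=735/272, mR=-15/272; mL+mR=45/17 → advance +1; mR−mL=-375/136 → turn -1·90°
n=4: pose=(7,-8,E); sL=120/53, sR=120/173; mL=27120/9169, mR=-17580/9169; mL+mR=180/173 → advance +1; mR−mL=-44700/9169 → turn -1·90°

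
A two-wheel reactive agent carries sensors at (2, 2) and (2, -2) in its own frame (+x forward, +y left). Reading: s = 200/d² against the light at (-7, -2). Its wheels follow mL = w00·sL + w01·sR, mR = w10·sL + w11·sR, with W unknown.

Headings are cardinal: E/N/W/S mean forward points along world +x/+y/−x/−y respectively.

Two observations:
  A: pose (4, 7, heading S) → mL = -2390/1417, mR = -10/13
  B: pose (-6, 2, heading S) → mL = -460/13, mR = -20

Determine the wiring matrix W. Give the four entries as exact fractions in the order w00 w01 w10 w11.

-1 -1/2 0 -1/2

obs A: pose=(4,7,S) → sL=100/109, sR=20/13, mL=-2390/1417, mR=-10/13
obs B: pose=(-6,2,S) → sL=200/13, sR=40, mL=-460/13, mR=-20
sensor matrix S = [[100/109, 20/13], [200/13, 40]]; det S = 240000/18421
solve [mL_A; mL_B] = S·[w00; w01] and [mR_A; mR_B] = S·[w10; w11]:
  w00 = -1, w01 = -1/2, w10 = 0, w11 = -1/2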